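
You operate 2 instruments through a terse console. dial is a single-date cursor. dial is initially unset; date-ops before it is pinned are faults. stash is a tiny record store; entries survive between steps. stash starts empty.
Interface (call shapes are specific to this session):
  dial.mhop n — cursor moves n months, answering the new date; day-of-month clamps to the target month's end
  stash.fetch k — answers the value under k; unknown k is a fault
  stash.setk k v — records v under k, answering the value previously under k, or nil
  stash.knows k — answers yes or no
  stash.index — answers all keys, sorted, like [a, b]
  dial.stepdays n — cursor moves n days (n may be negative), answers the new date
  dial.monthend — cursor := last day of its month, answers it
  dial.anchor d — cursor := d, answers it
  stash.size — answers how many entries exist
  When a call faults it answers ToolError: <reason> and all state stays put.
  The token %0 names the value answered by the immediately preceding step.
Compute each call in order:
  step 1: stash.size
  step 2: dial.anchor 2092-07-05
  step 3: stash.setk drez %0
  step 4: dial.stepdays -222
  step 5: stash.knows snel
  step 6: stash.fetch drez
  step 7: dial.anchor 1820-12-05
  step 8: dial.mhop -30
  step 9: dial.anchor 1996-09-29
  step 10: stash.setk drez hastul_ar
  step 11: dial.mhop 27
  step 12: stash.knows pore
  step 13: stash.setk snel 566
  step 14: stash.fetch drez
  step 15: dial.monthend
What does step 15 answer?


I invoke stash.size(), yielding 0.
Now I run dial.anchor on d→2092-07-05, giving 2092-07-05.
Now I run stash.setk on k→drez, v→%0, and see nil.
I try dial.stepdays on n→-222, and see 2091-11-26.
I try stash.knows on k→snel, — result: no.
I call stash.fetch on k→drez, — result: 2092-07-05.
I try dial.anchor on d→1820-12-05, yielding 1820-12-05.
Invoking dial.mhop on n→-30, and get 1818-06-05.
I invoke dial.anchor on d→1996-09-29, which returns 1996-09-29.
I call stash.setk on k→drez, v→hastul_ar, yielding 2092-07-05.
I invoke dial.mhop on n→27, → 1998-12-29.
Calling stash.knows on k→pore, → no.
I try stash.setk on k→snel, v→566, → nil.
Then stash.fetch on k→drez, yielding hastul_ar.
I invoke dial.monthend, yielding 1998-12-31.

Answer: 1998-12-31


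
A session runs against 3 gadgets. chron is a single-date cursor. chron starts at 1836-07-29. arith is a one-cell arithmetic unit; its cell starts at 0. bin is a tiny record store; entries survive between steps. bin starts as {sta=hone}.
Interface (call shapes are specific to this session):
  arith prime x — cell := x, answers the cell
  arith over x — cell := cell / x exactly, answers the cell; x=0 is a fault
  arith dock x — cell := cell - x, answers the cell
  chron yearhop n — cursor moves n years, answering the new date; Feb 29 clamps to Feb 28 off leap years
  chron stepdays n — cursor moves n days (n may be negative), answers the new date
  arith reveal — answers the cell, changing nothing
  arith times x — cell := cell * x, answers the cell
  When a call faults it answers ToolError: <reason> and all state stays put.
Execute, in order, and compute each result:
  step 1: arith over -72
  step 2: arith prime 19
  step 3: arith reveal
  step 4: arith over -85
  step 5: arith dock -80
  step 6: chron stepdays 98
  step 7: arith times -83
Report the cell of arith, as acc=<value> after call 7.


Answer: acc=-562823/85

Derivation:
==> arith over(-72)
<== 0
==> arith prime(19)
<== 19
==> arith reveal()
<== 19
==> arith over(-85)
<== -19/85
==> arith dock(-80)
<== 6781/85
==> chron stepdays(98)
<== 1836-11-04
==> arith times(-83)
<== -562823/85


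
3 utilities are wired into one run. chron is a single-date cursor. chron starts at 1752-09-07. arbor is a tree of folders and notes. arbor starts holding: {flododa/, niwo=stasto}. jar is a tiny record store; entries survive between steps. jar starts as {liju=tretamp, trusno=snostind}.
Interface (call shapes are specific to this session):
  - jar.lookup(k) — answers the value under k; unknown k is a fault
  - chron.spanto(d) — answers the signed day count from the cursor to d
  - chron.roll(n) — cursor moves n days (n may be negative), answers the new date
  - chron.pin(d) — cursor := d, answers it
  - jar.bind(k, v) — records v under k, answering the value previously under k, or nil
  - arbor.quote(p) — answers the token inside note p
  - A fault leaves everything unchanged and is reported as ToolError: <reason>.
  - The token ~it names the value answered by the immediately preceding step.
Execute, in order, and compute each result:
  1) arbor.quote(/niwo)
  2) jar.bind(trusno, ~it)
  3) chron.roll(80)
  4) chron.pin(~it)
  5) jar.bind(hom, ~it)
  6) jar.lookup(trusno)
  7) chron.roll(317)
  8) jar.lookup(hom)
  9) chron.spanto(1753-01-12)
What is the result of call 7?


[in] quote /niwo
  stasto
[in] bind trusno ~it
  snostind
[in] roll 80
  1752-11-26
[in] pin ~it
  1752-11-26
[in] bind hom ~it
  nil
[in] lookup trusno
  stasto
[in] roll 317
  1753-10-09
[in] lookup hom
  1752-11-26
[in] spanto 1753-01-12
  -270

Answer: 1753-10-09


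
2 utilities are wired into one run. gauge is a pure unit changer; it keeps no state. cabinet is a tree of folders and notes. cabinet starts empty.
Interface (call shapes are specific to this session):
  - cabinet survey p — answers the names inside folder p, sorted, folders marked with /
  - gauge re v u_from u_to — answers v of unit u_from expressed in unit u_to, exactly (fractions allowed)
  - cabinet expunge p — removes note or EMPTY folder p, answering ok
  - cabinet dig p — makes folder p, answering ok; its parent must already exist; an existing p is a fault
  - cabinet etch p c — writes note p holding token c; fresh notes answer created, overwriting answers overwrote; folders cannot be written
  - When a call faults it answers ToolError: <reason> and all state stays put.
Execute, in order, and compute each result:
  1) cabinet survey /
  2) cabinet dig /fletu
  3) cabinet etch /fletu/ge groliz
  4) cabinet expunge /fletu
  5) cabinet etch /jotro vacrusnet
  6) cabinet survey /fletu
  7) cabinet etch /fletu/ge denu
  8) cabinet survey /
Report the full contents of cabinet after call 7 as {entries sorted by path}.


-> cabinet survey(p: /)
<- []
-> cabinet dig(p: /fletu)
<- ok
-> cabinet etch(p: /fletu/ge, c: groliz)
<- created
-> cabinet expunge(p: /fletu)
<- ToolError: not empty
-> cabinet etch(p: /jotro, c: vacrusnet)
<- created
-> cabinet survey(p: /fletu)
<- [ge]
-> cabinet etch(p: /fletu/ge, c: denu)
<- overwrote
-> cabinet survey(p: /)
<- [fletu/, jotro]

Answer: {fletu/, fletu/ge=denu, jotro=vacrusnet}


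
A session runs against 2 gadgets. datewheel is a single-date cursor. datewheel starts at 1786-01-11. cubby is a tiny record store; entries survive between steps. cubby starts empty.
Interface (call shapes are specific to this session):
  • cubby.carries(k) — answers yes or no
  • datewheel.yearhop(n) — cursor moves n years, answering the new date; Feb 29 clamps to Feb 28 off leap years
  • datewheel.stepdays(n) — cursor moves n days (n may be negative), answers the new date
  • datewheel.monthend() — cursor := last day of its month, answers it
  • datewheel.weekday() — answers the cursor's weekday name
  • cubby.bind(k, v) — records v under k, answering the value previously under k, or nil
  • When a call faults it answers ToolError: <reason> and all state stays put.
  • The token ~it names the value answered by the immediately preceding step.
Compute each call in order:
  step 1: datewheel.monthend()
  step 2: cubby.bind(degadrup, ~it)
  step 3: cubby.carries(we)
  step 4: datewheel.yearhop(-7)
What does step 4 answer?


Invoking datewheel.monthend, → 1786-01-31.
I use cubby.bind passing degadrup, ~it, and observe nil.
Next I call cubby.carries passing we, giving no.
Calling datewheel.yearhop passing -7, and observe 1779-01-31.

Answer: 1779-01-31


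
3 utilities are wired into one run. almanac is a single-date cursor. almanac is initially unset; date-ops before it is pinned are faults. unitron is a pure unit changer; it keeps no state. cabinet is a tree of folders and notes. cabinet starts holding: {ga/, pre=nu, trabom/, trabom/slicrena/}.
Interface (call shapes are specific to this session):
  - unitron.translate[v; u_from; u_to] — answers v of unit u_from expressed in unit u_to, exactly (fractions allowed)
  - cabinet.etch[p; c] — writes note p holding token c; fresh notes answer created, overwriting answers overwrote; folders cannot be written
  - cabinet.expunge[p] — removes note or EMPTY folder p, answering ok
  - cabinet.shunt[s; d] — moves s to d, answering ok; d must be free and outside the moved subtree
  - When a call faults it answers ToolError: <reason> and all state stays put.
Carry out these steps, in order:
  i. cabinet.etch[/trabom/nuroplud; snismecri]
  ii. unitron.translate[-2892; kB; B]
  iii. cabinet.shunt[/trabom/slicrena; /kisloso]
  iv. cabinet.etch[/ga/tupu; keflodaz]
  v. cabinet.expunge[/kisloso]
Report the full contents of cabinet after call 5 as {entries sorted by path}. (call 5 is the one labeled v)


! 1. etch(p→/trabom/nuroplud, c→snismecri) ~> created
! 2. translate(v→-2892, u_from→kB, u_to→B) ~> -2892000
! 3. shunt(s→/trabom/slicrena, d→/kisloso) ~> ok
! 4. etch(p→/ga/tupu, c→keflodaz) ~> created
! 5. expunge(p→/kisloso) ~> ok

Answer: {ga/, ga/tupu=keflodaz, pre=nu, trabom/, trabom/nuroplud=snismecri}


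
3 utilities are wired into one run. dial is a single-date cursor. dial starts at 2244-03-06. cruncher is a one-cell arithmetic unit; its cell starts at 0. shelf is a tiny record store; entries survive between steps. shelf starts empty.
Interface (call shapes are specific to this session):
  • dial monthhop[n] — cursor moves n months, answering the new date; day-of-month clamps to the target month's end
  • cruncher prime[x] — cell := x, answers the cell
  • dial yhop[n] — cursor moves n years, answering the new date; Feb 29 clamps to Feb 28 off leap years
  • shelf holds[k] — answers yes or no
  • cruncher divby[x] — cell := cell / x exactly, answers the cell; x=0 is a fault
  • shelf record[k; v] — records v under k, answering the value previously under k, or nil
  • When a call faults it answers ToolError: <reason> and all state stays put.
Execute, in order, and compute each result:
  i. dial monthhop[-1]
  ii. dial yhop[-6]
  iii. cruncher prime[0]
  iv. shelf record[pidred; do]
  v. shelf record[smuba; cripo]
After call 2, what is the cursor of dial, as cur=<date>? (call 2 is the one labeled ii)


Answer: cur=2238-02-06

Derivation:
> dial monthhop n→-1
:: 2244-02-06
> dial yhop n→-6
:: 2238-02-06
> cruncher prime x→0
:: 0
> shelf record k→pidred v→do
:: nil
> shelf record k→smuba v→cripo
:: nil


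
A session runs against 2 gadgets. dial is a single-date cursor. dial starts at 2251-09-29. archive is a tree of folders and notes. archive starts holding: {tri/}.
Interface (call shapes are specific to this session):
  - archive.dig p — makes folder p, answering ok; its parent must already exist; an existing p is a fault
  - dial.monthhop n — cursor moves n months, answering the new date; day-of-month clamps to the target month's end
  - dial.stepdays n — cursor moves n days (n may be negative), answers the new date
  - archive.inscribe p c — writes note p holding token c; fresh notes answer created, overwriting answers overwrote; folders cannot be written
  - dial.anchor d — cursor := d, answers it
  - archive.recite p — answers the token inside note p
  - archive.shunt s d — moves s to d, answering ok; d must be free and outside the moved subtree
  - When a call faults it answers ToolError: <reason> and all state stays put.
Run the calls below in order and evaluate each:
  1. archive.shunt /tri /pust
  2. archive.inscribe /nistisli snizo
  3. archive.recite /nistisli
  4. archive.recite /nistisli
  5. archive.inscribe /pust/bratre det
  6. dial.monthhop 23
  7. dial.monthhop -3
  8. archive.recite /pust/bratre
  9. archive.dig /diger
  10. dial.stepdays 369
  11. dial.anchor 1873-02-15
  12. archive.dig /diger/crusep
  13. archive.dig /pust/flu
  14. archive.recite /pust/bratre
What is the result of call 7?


Invoking archive.shunt passing /tri, /pust, which returns ok.
Using archive.inscribe passing /nistisli, snizo: created.
I invoke archive.recite passing /nistisli, and observe snizo.
Using archive.recite passing /nistisli: snizo.
I call archive.inscribe passing /pust/bratre, det, — result: created.
I call dial.monthhop passing 23, and see 2253-08-29.
Next I call dial.monthhop passing -3, yielding 2253-05-29.
Then archive.recite passing /pust/bratre, and observe det.
I run archive.dig passing /diger, and observe ok.
I run dial.stepdays passing 369, and get 2254-06-02.
I invoke dial.anchor passing 1873-02-15, which returns 1873-02-15.
I call archive.dig passing /diger/crusep: ok.
I call archive.dig passing /pust/flu: ok.
I call archive.recite passing /pust/bratre, → det.

Answer: 2253-05-29


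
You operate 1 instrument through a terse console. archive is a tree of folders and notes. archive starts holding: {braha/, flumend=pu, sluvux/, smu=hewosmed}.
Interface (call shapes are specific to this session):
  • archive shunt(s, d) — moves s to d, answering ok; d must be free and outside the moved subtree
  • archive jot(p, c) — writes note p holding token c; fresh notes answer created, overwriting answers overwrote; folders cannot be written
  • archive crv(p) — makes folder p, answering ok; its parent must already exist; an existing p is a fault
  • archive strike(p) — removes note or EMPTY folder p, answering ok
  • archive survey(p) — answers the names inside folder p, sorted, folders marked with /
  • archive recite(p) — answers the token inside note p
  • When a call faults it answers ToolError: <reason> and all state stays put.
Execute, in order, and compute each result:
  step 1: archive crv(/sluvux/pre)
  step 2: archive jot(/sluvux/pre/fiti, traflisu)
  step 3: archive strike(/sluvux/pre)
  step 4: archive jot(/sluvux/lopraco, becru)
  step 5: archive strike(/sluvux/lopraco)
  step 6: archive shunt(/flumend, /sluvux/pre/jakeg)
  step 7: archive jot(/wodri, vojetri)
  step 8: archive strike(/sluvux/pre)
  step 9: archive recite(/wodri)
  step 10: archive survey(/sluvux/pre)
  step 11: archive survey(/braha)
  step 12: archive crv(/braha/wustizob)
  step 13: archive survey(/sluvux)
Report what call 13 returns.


Answer: [pre/]

Derivation:
-- 1. archive crv(p: /sluvux/pre) => ok
-- 2. archive jot(p: /sluvux/pre/fiti, c: traflisu) => created
-- 3. archive strike(p: /sluvux/pre) => ToolError: not empty
-- 4. archive jot(p: /sluvux/lopraco, c: becru) => created
-- 5. archive strike(p: /sluvux/lopraco) => ok
-- 6. archive shunt(s: /flumend, d: /sluvux/pre/jakeg) => ok
-- 7. archive jot(p: /wodri, c: vojetri) => created
-- 8. archive strike(p: /sluvux/pre) => ToolError: not empty
-- 9. archive recite(p: /wodri) => vojetri
-- 10. archive survey(p: /sluvux/pre) => [fiti, jakeg]
-- 11. archive survey(p: /braha) => []
-- 12. archive crv(p: /braha/wustizob) => ok
-- 13. archive survey(p: /sluvux) => [pre/]


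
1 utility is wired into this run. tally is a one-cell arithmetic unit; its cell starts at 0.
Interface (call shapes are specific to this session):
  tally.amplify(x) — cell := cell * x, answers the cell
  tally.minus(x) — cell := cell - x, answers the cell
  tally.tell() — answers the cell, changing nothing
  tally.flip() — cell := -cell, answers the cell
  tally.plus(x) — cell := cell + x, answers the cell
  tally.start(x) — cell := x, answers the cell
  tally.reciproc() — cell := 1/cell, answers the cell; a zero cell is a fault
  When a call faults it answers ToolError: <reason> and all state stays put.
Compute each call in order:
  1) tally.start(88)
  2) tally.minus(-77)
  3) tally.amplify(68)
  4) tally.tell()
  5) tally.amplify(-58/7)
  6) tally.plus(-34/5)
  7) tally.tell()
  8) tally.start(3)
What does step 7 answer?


Answer: -3254038/35

Derivation:
Invoking tally.start with x→88: 88.
Calling tally.minus with x→-77, — result: 165.
I run tally.amplify with x→68, and see 11220.
I run tally.tell(), — result: 11220.
Invoking tally.amplify with x→-58/7, and see -650760/7.
Invoking tally.plus with x→-34/5, and see -3254038/35.
I run tally.tell, → -3254038/35.
I invoke tally.start with x→3, — result: 3.


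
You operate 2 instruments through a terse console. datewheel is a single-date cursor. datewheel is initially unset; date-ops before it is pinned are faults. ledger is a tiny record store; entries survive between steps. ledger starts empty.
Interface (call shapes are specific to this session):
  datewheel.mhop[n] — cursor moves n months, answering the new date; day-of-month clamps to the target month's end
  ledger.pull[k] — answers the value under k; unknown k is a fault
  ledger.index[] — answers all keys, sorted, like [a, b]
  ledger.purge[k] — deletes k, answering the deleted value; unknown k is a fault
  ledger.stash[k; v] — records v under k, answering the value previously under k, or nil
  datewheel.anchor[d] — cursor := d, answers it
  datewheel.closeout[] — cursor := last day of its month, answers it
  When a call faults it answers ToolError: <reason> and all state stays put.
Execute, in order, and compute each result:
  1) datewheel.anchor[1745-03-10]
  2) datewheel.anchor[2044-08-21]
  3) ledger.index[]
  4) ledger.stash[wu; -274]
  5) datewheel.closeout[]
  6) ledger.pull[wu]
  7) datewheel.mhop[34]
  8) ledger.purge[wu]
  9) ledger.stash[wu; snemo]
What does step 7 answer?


Answer: 2047-06-30

Derivation:
[in] datewheel.anchor d: 1745-03-10
[out] 1745-03-10
[in] datewheel.anchor d: 2044-08-21
[out] 2044-08-21
[in] ledger.index
[out] []
[in] ledger.stash k: wu v: -274
[out] nil
[in] datewheel.closeout
[out] 2044-08-31
[in] ledger.pull k: wu
[out] -274
[in] datewheel.mhop n: 34
[out] 2047-06-30
[in] ledger.purge k: wu
[out] -274
[in] ledger.stash k: wu v: snemo
[out] nil


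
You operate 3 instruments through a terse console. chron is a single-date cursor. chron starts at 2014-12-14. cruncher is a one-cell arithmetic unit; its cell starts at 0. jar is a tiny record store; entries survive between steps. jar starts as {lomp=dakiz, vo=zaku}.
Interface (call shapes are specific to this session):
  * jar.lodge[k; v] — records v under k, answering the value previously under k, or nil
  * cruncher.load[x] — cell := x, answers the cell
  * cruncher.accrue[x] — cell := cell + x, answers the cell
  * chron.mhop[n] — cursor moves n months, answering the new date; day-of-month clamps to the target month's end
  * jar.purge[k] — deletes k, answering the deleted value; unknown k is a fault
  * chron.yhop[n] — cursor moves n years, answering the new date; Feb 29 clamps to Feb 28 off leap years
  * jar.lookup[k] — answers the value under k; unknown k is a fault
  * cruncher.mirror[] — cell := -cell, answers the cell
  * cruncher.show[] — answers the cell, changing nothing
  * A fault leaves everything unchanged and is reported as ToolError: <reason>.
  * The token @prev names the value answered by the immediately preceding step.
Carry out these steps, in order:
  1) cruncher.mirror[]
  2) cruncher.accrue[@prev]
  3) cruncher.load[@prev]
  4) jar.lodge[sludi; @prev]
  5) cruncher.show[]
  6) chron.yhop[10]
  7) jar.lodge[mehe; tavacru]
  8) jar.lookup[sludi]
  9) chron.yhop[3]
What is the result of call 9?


Step: cruncher.mirror[]
Result: 0
Step: cruncher.accrue[x='@prev']
Result: 0
Step: cruncher.load[x='@prev']
Result: 0
Step: jar.lodge[k='sludi'; v='@prev']
Result: nil
Step: cruncher.show[]
Result: 0
Step: chron.yhop[n='10']
Result: 2024-12-14
Step: jar.lodge[k='mehe'; v='tavacru']
Result: nil
Step: jar.lookup[k='sludi']
Result: 0
Step: chron.yhop[n='3']
Result: 2027-12-14

Answer: 2027-12-14


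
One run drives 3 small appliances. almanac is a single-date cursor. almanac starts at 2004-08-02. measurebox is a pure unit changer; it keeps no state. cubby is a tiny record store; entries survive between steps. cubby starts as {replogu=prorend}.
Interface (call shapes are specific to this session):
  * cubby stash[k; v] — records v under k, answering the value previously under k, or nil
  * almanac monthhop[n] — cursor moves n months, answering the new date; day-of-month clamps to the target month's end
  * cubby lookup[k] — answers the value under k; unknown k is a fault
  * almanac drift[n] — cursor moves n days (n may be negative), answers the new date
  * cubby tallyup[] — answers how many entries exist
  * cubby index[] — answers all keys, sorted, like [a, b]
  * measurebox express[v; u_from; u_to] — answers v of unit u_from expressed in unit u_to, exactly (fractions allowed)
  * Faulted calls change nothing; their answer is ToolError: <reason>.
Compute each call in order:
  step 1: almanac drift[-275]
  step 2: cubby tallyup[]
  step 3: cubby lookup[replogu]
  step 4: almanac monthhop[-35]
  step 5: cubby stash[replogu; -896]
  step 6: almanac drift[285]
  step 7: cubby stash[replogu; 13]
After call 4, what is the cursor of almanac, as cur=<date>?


Next I call almanac drift on -275, → 2003-11-01.
Invoking cubby tallyup, and observe 1.
Then cubby lookup on replogu: prorend.
Next I call almanac monthhop on -35, giving 2000-12-01.
I run cubby stash on replogu, -896: prorend.
Calling almanac drift on 285, which returns 2001-09-12.
Invoking cubby stash on replogu, 13, giving -896.

Answer: cur=2000-12-01


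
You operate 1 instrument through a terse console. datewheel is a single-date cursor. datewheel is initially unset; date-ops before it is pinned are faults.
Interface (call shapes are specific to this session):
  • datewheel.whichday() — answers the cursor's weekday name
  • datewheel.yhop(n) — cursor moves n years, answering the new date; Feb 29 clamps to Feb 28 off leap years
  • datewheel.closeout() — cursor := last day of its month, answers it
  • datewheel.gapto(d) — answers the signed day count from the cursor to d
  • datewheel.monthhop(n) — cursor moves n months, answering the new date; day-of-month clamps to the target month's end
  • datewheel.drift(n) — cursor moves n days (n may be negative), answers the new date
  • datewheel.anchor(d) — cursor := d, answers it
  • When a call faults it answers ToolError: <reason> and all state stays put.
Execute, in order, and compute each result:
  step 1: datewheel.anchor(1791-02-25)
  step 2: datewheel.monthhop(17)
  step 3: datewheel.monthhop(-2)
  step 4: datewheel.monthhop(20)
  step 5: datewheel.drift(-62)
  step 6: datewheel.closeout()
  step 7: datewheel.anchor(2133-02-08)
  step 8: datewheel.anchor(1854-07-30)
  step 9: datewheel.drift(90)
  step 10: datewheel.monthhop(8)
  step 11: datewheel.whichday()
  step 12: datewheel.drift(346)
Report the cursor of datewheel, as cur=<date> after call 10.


>> datewheel.anchor(d→1791-02-25)
<< 1791-02-25
>> datewheel.monthhop(n→17)
<< 1792-07-25
>> datewheel.monthhop(n→-2)
<< 1792-05-25
>> datewheel.monthhop(n→20)
<< 1794-01-25
>> datewheel.drift(n→-62)
<< 1793-11-24
>> datewheel.closeout()
<< 1793-11-30
>> datewheel.anchor(d→2133-02-08)
<< 2133-02-08
>> datewheel.anchor(d→1854-07-30)
<< 1854-07-30
>> datewheel.drift(n→90)
<< 1854-10-28
>> datewheel.monthhop(n→8)
<< 1855-06-28
>> datewheel.whichday()
<< Thursday
>> datewheel.drift(n→346)
<< 1856-06-08

Answer: cur=1855-06-28


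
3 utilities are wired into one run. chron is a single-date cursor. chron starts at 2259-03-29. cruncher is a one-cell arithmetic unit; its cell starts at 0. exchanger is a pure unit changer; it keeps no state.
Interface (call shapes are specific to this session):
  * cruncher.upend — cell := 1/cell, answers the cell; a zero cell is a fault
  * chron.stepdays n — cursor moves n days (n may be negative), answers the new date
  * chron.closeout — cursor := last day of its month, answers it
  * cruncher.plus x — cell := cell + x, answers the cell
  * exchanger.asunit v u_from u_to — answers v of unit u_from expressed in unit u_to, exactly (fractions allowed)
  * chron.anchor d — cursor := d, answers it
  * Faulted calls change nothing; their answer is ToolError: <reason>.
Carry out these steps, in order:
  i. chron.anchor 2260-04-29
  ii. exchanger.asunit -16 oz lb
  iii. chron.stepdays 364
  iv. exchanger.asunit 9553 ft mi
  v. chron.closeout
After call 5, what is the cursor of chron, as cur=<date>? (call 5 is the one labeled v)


Answer: cur=2261-04-30

Derivation:
·→ anchor(d='2260-04-29')
·← 2260-04-29
·→ asunit(v='-16', u_from='oz', u_to='lb')
·← -1
·→ stepdays(n='364')
·← 2261-04-28
·→ asunit(v='9553', u_from='ft', u_to='mi')
·← 9553/5280
·→ closeout()
·← 2261-04-30


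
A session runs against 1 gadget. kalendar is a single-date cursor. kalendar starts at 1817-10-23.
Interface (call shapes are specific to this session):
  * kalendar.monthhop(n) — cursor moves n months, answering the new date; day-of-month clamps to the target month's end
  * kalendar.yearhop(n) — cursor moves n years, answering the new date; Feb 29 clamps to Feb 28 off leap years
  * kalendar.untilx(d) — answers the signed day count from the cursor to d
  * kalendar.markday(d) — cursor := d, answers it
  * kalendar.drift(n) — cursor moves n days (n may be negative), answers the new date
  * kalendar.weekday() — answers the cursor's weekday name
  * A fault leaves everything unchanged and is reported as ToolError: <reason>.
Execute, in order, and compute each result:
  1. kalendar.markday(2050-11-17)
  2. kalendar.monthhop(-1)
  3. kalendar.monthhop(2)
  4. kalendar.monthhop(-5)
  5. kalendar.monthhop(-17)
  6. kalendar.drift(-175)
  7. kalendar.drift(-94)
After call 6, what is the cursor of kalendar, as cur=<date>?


% kalendar.markday 2050-11-17
  2050-11-17
% kalendar.monthhop -1
  2050-10-17
% kalendar.monthhop 2
  2050-12-17
% kalendar.monthhop -5
  2050-07-17
% kalendar.monthhop -17
  2049-02-17
% kalendar.drift -175
  2048-08-26
% kalendar.drift -94
  2048-05-24

Answer: cur=2048-08-26


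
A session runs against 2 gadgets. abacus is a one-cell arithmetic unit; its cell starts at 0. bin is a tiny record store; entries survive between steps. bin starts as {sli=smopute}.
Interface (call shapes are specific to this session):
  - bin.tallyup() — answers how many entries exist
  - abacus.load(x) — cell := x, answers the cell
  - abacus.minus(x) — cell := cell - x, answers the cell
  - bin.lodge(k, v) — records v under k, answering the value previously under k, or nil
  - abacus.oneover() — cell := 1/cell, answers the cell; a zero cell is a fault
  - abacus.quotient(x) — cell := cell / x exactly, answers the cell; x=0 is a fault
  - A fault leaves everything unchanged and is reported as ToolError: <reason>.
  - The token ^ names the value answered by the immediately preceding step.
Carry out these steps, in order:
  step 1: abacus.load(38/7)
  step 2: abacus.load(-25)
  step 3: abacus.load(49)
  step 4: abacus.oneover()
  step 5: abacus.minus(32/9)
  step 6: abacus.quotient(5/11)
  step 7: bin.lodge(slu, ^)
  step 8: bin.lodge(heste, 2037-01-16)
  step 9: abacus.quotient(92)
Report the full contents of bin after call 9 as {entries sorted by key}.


Answer: {heste=2037-01-16, sli=smopute, slu=-17149/2205}

Derivation:
Using abacus.load on x: 38/7: 38/7.
Now I run abacus.load on x: -25: -25.
Using abacus.load on x: 49, — result: 49.
Invoking abacus.oneover(): 1/49.
Next I call abacus.minus on x: 32/9: -1559/441.
I call abacus.quotient on x: 5/11, yielding -17149/2205.
Using bin.lodge on k: slu, v: ^, giving nil.
I use bin.lodge on k: heste, v: 2037-01-16, → nil.
I invoke abacus.quotient on x: 92: -17149/202860.


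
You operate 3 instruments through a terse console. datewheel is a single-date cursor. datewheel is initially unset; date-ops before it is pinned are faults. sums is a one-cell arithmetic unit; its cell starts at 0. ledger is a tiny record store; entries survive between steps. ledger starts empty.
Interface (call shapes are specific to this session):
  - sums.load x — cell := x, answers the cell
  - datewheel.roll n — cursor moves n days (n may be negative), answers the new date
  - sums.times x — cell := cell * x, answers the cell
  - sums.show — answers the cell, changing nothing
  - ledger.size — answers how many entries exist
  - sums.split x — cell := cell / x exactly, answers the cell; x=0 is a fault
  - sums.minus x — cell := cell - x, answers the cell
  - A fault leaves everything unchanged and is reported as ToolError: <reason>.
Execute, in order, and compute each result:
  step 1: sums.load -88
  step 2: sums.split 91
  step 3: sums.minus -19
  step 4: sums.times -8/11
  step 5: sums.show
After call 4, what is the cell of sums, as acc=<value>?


Answer: acc=-13128/1001

Derivation:
// sums.load(x→-88) ~> -88
// sums.split(x→91) ~> -88/91
// sums.minus(x→-19) ~> 1641/91
// sums.times(x→-8/11) ~> -13128/1001
// sums.show() ~> -13128/1001


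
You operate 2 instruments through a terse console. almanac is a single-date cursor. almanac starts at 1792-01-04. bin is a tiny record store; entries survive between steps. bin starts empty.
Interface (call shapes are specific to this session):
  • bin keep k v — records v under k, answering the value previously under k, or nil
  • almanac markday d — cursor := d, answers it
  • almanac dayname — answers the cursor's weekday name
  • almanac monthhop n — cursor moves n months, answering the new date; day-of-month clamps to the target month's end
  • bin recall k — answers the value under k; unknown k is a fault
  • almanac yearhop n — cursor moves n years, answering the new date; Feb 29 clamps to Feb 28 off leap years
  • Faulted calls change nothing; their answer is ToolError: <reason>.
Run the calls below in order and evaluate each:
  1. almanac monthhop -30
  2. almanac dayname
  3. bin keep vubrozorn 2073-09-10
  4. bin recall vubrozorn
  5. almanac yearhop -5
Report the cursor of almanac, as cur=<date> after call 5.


Answer: cur=1784-07-04

Derivation:
;; 1. almanac monthhop(n: -30) => 1789-07-04
;; 2. almanac dayname() => Saturday
;; 3. bin keep(k: vubrozorn, v: 2073-09-10) => nil
;; 4. bin recall(k: vubrozorn) => 2073-09-10
;; 5. almanac yearhop(n: -5) => 1784-07-04


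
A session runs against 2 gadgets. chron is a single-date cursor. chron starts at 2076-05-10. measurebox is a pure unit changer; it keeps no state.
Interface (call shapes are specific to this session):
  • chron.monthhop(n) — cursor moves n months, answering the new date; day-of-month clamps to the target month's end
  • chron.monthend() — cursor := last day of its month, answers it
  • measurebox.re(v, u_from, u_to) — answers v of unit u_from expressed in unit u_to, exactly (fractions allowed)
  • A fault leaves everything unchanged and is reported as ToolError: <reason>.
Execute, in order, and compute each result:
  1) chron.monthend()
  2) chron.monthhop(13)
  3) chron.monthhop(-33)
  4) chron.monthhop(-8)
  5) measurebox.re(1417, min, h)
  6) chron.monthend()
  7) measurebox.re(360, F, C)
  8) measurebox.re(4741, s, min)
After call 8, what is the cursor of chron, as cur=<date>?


>> chron.monthend()
<< 2076-05-31
>> chron.monthhop(13)
<< 2077-06-30
>> chron.monthhop(-33)
<< 2074-09-30
>> chron.monthhop(-8)
<< 2074-01-30
>> measurebox.re(1417, min, h)
<< 1417/60
>> chron.monthend()
<< 2074-01-31
>> measurebox.re(360, F, C)
<< 1640/9
>> measurebox.re(4741, s, min)
<< 4741/60

Answer: cur=2074-01-31


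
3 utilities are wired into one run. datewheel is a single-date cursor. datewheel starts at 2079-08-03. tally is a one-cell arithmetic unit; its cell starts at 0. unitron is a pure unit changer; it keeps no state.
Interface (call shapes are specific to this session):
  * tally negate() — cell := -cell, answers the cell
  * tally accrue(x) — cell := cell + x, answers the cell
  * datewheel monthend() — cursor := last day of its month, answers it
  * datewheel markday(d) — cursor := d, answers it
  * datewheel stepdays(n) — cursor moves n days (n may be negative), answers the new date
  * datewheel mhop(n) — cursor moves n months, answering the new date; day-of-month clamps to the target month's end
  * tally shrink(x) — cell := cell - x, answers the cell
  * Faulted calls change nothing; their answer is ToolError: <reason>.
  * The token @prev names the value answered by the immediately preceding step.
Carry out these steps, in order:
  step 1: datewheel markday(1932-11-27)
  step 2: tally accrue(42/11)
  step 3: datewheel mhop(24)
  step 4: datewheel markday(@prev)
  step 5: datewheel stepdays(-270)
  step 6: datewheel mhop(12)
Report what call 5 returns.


Answer: 1934-03-02

Derivation:
>> datewheel markday(d='1932-11-27')
<< 1932-11-27
>> tally accrue(x='42/11')
<< 42/11
>> datewheel mhop(n='24')
<< 1934-11-27
>> datewheel markday(d='@prev')
<< 1934-11-27
>> datewheel stepdays(n='-270')
<< 1934-03-02
>> datewheel mhop(n='12')
<< 1935-03-02


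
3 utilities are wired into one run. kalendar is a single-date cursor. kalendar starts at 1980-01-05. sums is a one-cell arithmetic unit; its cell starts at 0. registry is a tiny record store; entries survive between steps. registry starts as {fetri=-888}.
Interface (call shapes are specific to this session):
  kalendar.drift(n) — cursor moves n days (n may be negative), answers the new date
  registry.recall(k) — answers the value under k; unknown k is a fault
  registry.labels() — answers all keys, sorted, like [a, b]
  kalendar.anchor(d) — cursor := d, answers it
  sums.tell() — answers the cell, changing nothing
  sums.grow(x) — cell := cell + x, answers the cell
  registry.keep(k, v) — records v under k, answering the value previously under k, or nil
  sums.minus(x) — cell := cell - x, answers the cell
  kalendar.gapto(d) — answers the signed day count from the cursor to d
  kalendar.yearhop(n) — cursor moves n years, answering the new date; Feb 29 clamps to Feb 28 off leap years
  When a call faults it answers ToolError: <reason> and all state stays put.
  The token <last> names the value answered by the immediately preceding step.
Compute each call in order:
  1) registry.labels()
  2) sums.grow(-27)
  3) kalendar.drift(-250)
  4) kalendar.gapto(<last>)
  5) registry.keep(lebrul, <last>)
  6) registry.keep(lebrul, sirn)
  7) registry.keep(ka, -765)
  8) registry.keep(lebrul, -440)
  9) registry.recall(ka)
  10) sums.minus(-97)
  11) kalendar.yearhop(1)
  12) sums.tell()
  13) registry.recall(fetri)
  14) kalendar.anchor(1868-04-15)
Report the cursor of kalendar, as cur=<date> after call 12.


→ labels()
← [fetri]
→ grow(x=-27)
← -27
→ drift(n=-250)
← 1979-04-30
→ gapto(d=<last>)
← 0
→ keep(k=lebrul, v=<last>)
← nil
→ keep(k=lebrul, v=sirn)
← 0
→ keep(k=ka, v=-765)
← nil
→ keep(k=lebrul, v=-440)
← sirn
→ recall(k=ka)
← -765
→ minus(x=-97)
← 70
→ yearhop(n=1)
← 1980-04-30
→ tell()
← 70
→ recall(k=fetri)
← -888
→ anchor(d=1868-04-15)
← 1868-04-15

Answer: cur=1980-04-30


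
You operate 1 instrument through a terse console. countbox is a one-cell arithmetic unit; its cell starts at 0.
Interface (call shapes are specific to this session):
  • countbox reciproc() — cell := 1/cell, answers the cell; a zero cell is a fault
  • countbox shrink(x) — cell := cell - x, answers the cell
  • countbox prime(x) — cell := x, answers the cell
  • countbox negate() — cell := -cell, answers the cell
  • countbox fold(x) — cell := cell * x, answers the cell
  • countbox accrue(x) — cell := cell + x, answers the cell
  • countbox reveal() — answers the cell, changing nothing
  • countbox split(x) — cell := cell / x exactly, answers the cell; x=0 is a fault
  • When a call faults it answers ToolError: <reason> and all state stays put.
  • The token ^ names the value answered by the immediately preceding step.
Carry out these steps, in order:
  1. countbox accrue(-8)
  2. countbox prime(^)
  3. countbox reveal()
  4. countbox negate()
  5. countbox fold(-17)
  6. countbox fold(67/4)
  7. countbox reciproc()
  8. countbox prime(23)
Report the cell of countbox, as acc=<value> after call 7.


Answer: acc=-1/2278

Derivation:
% countbox accrue(x='-8') : -8
% countbox prime(x='^') : -8
% countbox reveal() : -8
% countbox negate() : 8
% countbox fold(x='-17') : -136
% countbox fold(x='67/4') : -2278
% countbox reciproc() : -1/2278
% countbox prime(x='23') : 23


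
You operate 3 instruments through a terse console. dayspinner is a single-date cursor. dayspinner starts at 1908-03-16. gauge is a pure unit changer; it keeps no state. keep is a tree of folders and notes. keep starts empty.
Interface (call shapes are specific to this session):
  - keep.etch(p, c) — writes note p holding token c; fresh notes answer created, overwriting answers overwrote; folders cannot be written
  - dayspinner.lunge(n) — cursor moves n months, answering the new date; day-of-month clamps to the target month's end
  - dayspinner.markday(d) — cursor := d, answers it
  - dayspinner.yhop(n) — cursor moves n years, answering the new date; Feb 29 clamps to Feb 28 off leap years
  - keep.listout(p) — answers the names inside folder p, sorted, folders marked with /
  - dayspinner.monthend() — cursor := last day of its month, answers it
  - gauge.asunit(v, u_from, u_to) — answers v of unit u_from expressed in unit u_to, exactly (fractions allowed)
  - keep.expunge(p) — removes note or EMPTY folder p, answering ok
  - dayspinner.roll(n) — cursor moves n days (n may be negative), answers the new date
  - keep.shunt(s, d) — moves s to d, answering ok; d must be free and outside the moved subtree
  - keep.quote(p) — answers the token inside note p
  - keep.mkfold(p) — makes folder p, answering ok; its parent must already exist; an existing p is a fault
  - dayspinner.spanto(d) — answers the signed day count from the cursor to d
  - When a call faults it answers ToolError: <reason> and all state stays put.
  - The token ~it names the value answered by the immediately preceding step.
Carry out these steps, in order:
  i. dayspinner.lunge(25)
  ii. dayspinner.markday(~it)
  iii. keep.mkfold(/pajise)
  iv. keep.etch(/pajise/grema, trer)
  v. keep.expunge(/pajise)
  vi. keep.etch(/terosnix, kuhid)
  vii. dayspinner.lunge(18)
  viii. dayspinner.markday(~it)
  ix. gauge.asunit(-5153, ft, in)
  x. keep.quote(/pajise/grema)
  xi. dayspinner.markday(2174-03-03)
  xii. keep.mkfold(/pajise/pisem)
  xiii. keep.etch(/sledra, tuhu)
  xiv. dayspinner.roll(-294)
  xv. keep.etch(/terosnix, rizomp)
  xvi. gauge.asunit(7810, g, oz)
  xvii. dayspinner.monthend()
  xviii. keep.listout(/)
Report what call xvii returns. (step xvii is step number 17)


Answer: 2173-05-31

Derivation:
-- 1. dayspinner.lunge(n=25) => 1910-04-16
-- 2. dayspinner.markday(d=~it) => 1910-04-16
-- 3. keep.mkfold(p=/pajise) => ok
-- 4. keep.etch(p=/pajise/grema, c=trer) => created
-- 5. keep.expunge(p=/pajise) => ToolError: not empty
-- 6. keep.etch(p=/terosnix, c=kuhid) => created
-- 7. dayspinner.lunge(n=18) => 1911-10-16
-- 8. dayspinner.markday(d=~it) => 1911-10-16
-- 9. gauge.asunit(v=-5153, u_from=ft, u_to=in) => -61836
-- 10. keep.quote(p=/pajise/grema) => trer
-- 11. dayspinner.markday(d=2174-03-03) => 2174-03-03
-- 12. keep.mkfold(p=/pajise/pisem) => ok
-- 13. keep.etch(p=/sledra, c=tuhu) => created
-- 14. dayspinner.roll(n=-294) => 2173-05-13
-- 15. keep.etch(p=/terosnix, c=rizomp) => overwrote
-- 16. gauge.asunit(v=7810, u_from=g, u_to=oz) => 1136000000/4123567
-- 17. dayspinner.monthend() => 2173-05-31
-- 18. keep.listout(p=/) => [pajise/, sledra, terosnix]


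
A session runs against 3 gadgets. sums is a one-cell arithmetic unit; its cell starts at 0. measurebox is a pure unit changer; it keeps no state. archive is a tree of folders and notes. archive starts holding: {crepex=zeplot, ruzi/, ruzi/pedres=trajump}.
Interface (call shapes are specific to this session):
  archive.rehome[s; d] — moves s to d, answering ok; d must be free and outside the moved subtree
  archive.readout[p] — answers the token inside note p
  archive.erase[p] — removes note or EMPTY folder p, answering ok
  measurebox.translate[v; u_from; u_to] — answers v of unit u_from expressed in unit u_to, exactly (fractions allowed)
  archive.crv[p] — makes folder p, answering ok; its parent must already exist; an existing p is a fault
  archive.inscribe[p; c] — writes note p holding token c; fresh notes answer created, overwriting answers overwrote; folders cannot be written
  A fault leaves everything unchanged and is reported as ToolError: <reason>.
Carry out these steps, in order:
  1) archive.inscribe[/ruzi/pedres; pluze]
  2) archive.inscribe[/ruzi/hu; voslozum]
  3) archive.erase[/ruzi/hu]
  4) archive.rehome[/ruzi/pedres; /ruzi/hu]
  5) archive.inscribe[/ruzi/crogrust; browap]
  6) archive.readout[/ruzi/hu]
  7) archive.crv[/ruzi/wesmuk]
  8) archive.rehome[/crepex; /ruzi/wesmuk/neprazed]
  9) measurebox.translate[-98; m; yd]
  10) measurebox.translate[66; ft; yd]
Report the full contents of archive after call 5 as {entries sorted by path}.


Answer: {crepex=zeplot, ruzi/, ruzi/crogrust=browap, ruzi/hu=pluze}

Derivation:
Step: archive.inscribe[p: /ruzi/pedres; c: pluze]
Result: overwrote
Step: archive.inscribe[p: /ruzi/hu; c: voslozum]
Result: created
Step: archive.erase[p: /ruzi/hu]
Result: ok
Step: archive.rehome[s: /ruzi/pedres; d: /ruzi/hu]
Result: ok
Step: archive.inscribe[p: /ruzi/crogrust; c: browap]
Result: created
Step: archive.readout[p: /ruzi/hu]
Result: pluze
Step: archive.crv[p: /ruzi/wesmuk]
Result: ok
Step: archive.rehome[s: /crepex; d: /ruzi/wesmuk/neprazed]
Result: ok
Step: measurebox.translate[v: -98; u_from: m; u_to: yd]
Result: -122500/1143
Step: measurebox.translate[v: 66; u_from: ft; u_to: yd]
Result: 22
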